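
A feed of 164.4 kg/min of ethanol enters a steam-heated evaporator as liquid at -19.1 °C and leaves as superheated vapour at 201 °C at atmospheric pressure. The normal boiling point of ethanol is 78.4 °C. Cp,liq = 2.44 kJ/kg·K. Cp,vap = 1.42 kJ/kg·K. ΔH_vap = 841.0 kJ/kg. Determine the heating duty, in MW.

liquid -19.1→78.4 °C: 237.9 kJ/kg
vaporisation at 78.4 °C: 841 kJ/kg
vapour 78.4→201 °C: 174.09 kJ/kg
Δh = 237.9 + 841 + 174.09 = 1253 kJ/kg
Q = ṁ·Δh = 164.4 kg/min × 1253 kJ/kg = 205990 kJ/min
|Q| = 3433.2 kW = 3.4332 MW

Q = 3.43 MW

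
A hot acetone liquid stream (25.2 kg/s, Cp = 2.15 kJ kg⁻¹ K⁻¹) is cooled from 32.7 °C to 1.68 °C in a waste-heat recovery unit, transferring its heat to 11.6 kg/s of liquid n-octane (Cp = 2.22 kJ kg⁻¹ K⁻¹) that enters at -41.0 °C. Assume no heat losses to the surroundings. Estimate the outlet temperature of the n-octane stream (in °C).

Heat released by hot stream: Q = 25.2 × 2.15 × (32.7 − 1.68) = 1680.7 kJ/s
Energy balance on cold side (adiabatic exchanger): Q = ṁ_c·Cp_c·(T_c,out − T_c,in)
T_c,out = -41.0 + 1680.7/(11.6 × 2.22) = 24.263 °C

T_c,out = 24.3 °C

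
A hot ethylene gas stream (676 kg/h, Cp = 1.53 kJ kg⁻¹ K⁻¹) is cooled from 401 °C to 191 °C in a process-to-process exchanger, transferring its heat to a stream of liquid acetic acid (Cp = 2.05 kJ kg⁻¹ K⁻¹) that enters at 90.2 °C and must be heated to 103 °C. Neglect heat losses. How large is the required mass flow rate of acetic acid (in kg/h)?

Heat released by hot stream: Q = 676 × 1.53 × (401 − 191) = 217200 kJ/h
Energy balance on cold side (adiabatic exchanger): Q = ṁ_c·Cp_c·(T_c,out − T_c,in)
ṁ_c = 217200 / [2.05 × (103 − 90.2)] = 8277.4 kg/h

ṁ_c = 8280 kg/h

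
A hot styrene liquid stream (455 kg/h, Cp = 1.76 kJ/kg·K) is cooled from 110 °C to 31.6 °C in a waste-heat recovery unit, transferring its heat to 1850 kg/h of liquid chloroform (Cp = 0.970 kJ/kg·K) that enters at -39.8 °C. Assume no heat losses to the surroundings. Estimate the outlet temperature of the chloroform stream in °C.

Heat released by hot stream: Q = 455 × 1.76 × (110 − 31.6) = 62783 kJ/h
Energy balance on cold side (adiabatic exchanger): Q = ṁ_c·Cp_c·(T_c,out − T_c,in)
T_c,out = -39.8 + 62783/(1850 × 0.970) = -4.8138 °C

T_c,out = -4.81 °C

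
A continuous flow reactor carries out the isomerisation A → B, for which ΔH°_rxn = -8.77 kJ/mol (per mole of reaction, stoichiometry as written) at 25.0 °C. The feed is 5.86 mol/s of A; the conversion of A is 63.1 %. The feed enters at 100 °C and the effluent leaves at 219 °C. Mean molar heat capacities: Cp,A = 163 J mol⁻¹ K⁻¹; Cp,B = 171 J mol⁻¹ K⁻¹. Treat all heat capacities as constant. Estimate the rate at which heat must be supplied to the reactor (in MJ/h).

Q_in = 313 MJ/h

Extent of reaction ξ = 0.631 × 5.86 = 3.6977 mol/s
Reaction term: ξ·ΔH°_rxn = 3.6977 × -8.77 = -32.428 kJ/s
Sensible, feed 100→25 °C: -71.638 kJ/s
Outlet flows (mol/s): A 2.1623, B 3.6977
Sensible, products 25→219 °C: 191.04 kJ/s
Q = ΔH = 86.977 kJ/s = 86.977 kW
Heat supplied = 313.12 MJ/h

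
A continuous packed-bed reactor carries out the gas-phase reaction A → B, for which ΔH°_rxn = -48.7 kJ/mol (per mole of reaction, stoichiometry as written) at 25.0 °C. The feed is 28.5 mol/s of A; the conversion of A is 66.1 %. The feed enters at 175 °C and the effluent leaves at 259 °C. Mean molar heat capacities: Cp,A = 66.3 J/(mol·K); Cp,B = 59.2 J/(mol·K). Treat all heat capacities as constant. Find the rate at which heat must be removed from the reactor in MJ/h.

Q_out = 2840 MJ/h

Extent of reaction ξ = 0.661 × 28.5 = 18.838 mol/s
Reaction term: ξ·ΔH°_rxn = 18.838 × -48.7 = -917.43 kJ/s
Sensible, feed 175→25 °C: -283.43 kJ/s
Outlet flows (mol/s): A 9.6615, B 18.838
Sensible, products 25→259 °C: 410.86 kJ/s
Q = ΔH = -790.01 kJ/s = -790.01 kW
Heat removed = 2844 MJ/h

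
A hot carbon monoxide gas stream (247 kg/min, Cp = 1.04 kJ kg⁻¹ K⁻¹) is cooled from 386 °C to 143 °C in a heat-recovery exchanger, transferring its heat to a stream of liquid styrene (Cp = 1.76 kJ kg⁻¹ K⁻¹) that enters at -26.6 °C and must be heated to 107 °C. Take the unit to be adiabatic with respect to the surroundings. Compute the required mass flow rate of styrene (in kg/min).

Heat released by hot stream: Q = 247 × 1.04 × (386 − 143) = 62422 kJ/min
Energy balance on cold side (adiabatic exchanger): Q = ṁ_c·Cp_c·(T_c,out − T_c,in)
ṁ_c = 62422 / [1.76 × (107 − -26.6)] = 265.47 kg/min

ṁ_c = 265 kg/min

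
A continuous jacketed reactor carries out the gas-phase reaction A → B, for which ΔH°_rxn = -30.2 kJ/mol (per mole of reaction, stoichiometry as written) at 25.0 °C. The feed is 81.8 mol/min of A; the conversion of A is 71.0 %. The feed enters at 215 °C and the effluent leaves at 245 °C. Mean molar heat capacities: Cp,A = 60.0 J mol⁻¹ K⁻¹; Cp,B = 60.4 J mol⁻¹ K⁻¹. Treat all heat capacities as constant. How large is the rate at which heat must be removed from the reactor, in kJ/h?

Q_out = 96100 kJ/h

Extent of reaction ξ = 0.710 × 81.8 = 58.078 mol/min
Reaction term: ξ·ΔH°_rxn = 58.078 × -30.2 = -1754 kJ/min
Sensible, feed 215→25 °C: -932.52 kJ/min
Outlet flows (mol/min): A 23.722, B 58.078
Sensible, products 25→245 °C: 1084.9 kJ/min
Q = ΔH = -1601.6 kJ/min = -26.693 kW
Heat removed = 96096 kJ/h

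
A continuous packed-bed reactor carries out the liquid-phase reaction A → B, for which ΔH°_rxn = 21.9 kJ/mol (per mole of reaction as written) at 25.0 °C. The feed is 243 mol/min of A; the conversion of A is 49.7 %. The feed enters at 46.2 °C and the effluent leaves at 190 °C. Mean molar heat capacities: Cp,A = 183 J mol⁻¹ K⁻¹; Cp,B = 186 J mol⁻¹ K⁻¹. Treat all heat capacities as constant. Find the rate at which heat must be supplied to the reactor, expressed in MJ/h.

Q_in = 546 MJ/h

Extent of reaction ξ = 0.497 × 243 = 120.77 mol/min
Reaction term: ξ·ΔH°_rxn = 120.77 × 21.9 = 2644.9 kJ/min
Sensible, feed 46.2→25 °C: -942.74 kJ/min
Outlet flows (mol/min): A 122.23, B 120.77
Sensible, products 25→190 °C: 7397.2 kJ/min
Q = ΔH = 9099.3 kJ/min = 151.66 kW
Heat supplied = 545.96 MJ/h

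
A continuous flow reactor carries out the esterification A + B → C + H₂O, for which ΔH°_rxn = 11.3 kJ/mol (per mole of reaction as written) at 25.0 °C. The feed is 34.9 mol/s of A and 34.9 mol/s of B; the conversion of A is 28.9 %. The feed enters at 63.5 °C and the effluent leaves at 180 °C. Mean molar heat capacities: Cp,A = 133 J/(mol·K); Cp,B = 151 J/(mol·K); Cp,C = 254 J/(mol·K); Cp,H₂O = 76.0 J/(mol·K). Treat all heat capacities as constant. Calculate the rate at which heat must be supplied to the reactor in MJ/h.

Q_in = 4830 MJ/h

Extent of reaction ξ = 0.289 × 34.9 = 10.086 mol/s
Reaction term: ξ·ΔH°_rxn = 10.086 × 11.3 = 113.97 kJ/s
Sensible, feed 63.5→25 °C: -381.6 kJ/s
Outlet flows (mol/s): A 24.814, B 24.814, C 10.086, H₂O 10.086
Sensible, products 25→180 °C: 1608.2 kJ/s
Q = ΔH = 1340.6 kJ/s = 1340.6 kW
Heat supplied = 4826.1 MJ/h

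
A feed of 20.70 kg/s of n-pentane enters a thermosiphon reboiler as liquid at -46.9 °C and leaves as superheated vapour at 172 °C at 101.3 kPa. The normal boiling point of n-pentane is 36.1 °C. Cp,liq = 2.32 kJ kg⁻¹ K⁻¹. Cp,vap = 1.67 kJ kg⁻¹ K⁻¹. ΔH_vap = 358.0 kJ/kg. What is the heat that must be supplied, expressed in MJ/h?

Q = 57900 MJ/h

liquid -46.9→36.1 °C: 192.56 kJ/kg
vaporisation at 36.1 °C: 358 kJ/kg
vapour 36.1→172 °C: 226.95 kJ/kg
Δh = 192.56 + 358 + 226.95 = 777.51 kJ/kg
Q = ṁ·Δh = 20.70 kg/s × 777.51 kJ/kg = 16095 kJ/s
|Q| = 16095 kW = 57940 MJ/h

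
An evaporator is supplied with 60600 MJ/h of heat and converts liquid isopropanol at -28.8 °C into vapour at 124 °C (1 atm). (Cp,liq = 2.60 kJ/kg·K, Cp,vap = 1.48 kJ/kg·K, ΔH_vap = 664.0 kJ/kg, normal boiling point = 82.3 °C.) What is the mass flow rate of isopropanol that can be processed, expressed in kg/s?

Δh = 2.60×(82.3−-28.8) + 664.0 + 1.48×(124−82.3) = 1014.6 kJ/kg
Q = 60600 MJ/h = 16833 kJ/s = 16833 kJ/s
ṁ = Q/Δh = 16833 / 1014.6 = 16.591 kg/s

ṁ = 16.6 kg/s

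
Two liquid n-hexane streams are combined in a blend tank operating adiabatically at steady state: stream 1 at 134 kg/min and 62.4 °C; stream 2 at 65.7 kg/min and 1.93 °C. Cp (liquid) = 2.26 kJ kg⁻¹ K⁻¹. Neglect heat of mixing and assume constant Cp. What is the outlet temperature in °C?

T_out = 42.5 °C

Adiabatic, steady state ⇒ Σ ṁᵢCp,ᵢ(T_out − Tᵢ) = 0
Σ ṁᵢCp,ᵢTᵢ = 134×2.26×62.4 + 65.7×2.26×1.93 = 19184
Σ ṁᵢCp,ᵢ = 134×2.26 + 65.7×2.26 = 451.32
T_out = 19184 / 451.32 = 42.506 °C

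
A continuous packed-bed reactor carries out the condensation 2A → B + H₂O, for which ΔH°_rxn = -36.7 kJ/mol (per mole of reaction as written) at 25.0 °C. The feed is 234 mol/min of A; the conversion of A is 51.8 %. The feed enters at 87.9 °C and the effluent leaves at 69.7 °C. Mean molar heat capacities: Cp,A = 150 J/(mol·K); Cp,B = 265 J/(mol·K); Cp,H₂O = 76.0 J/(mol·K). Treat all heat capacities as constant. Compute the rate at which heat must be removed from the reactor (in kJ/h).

Extent of reaction ξ = 0.518 × 234 / 2 = 60.606 mol/min
Reaction term: ξ·ΔH°_rxn = 60.606 × -36.7 = -2224.2 kJ/min
Sensible, feed 87.9→25 °C: -2207.8 kJ/min
Outlet flows (mol/min): A 112.79, B 60.606, H₂O 60.606
Sensible, products 25→69.7 °C: 1680 kJ/min
Q = ΔH = -2752 kJ/min = -45.866 kW
Heat removed = 165120 kJ/h

Q_out = 165000 kJ/h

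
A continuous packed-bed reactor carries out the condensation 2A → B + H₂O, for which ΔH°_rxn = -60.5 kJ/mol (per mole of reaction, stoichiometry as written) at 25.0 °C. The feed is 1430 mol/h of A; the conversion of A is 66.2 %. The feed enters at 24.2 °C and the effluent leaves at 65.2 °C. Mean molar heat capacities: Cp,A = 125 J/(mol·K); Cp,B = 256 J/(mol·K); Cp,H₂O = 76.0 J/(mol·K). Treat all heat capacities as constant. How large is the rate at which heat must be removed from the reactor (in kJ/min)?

Extent of reaction ξ = 0.662 × 1430 / 2 = 473.33 mol/h
Reaction term: ξ·ΔH°_rxn = 473.33 × -60.5 = -28636 kJ/h
Sensible, feed 24.2→25 °C: 143 kJ/h
Outlet flows (mol/h): A 483.34, B 473.33, H₂O 473.33
Sensible, products 25→65.2 °C: 8746 kJ/h
Q = ΔH = -19747 kJ/h = -5.4854 kW
Heat removed = 329.12 kJ/min

Q_out = 329 kJ/min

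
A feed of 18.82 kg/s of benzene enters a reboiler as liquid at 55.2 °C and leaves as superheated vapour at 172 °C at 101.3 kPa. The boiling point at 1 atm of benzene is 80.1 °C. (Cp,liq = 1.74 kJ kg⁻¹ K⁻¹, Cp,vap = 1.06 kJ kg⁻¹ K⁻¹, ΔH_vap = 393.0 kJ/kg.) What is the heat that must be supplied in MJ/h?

liquid 55.2→80.1 °C: 43.326 kJ/kg
vaporisation at 80.1 °C: 393 kJ/kg
vapour 80.1→172 °C: 97.414 kJ/kg
Δh = 43.326 + 393 + 97.414 = 533.74 kJ/kg
Q = ṁ·Δh = 18.82 kg/s × 533.74 kJ/kg = 10045 kJ/s
|Q| = 10045 kW = 36162 MJ/h

Q = 36200 MJ/h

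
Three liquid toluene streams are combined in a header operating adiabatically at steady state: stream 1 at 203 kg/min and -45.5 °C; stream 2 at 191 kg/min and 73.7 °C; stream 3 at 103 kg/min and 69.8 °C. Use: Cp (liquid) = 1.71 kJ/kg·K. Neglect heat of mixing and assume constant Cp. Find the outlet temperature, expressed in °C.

T_out = 24.2 °C

No heat crosses the boundary, so H_out = H_in.
Σ ṁᵢCp,ᵢTᵢ = 203×1.71×-45.5 + 191×1.71×73.7 + 103×1.71×69.8 = 20571
Σ ṁᵢCp,ᵢ = 203×1.71 + 191×1.71 + 103×1.71 = 849.87
T_out = 20571 / 849.87 = 24.204 °C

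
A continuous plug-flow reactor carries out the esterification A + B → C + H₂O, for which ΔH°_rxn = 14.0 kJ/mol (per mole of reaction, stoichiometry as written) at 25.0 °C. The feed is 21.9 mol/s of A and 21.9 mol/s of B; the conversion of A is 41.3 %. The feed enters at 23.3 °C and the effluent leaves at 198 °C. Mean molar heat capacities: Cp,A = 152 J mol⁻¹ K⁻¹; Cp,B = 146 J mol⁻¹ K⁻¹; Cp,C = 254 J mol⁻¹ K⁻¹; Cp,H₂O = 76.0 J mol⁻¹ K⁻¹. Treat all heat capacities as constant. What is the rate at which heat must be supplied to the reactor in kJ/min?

Q_in = 79000 kJ/min

Extent of reaction ξ = 0.413 × 21.9 = 9.0447 mol/s
Reaction term: ξ·ΔH°_rxn = 9.0447 × 14.0 = 126.63 kJ/s
Sensible, feed 23.3→25 °C: 11.095 kJ/s
Outlet flows (mol/s): A 12.855, B 12.855, C 9.0447, H₂O 9.0447
Sensible, products 25→198 °C: 1179.1 kJ/s
Q = ΔH = 1316.8 kJ/s = 1316.8 kW
Heat supplied = 79009 kJ/min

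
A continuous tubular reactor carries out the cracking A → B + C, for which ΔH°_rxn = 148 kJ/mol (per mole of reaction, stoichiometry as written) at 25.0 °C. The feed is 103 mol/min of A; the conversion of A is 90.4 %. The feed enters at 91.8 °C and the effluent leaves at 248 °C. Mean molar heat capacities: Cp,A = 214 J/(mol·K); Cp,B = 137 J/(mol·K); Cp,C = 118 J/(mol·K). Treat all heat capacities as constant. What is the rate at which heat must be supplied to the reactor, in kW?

Q_in = 301 kW

Extent of reaction ξ = 0.904 × 103 = 93.112 mol/min
Reaction term: ξ·ΔH°_rxn = 93.112 × 148 = 13781 kJ/min
Sensible, feed 91.8→25 °C: -1472.4 kJ/min
Outlet flows (mol/min): A 9.888, B 93.112, C 93.112
Sensible, products 25→248 °C: 5766.7 kJ/min
Q = ΔH = 18075 kJ/min = 301.25 kW
Heat supplied = 301.25 kW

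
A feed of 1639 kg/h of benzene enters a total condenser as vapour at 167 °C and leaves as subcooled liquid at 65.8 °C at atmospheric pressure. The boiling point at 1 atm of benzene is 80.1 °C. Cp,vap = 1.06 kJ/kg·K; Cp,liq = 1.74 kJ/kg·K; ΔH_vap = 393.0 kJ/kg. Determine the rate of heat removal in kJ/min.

Q_c = 13900 kJ/min

vapour 167→80.1 °C: -92.114 kJ/kg
condensation at 80.1 °C: -393 kJ/kg
liquid 80.1→65.8 °C: -24.882 kJ/kg
Δh = -92.114 + -393 + -24.882 = -510 kJ/kg
Q = ṁ·Δh = 1639 kg/h × -510 kJ/kg = -835880 kJ/h
|Q| = 232.19 kW = 13931 kJ/min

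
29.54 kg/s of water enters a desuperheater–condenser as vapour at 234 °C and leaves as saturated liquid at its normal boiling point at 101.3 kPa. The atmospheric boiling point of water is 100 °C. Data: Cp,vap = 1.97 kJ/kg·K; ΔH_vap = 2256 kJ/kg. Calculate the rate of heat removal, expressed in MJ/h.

vapour 234→100 °C: -263.98 kJ/kg
condensation at 100 °C: -2256 kJ/kg
Δh = -263.98 + -2256 = -2520 kJ/kg
Q = ṁ·Δh = 29.54 kg/s × -2520 kJ/kg = -74440 kJ/s
|Q| = 74440 kW = 267980 MJ/h

Q_c = 268000 MJ/h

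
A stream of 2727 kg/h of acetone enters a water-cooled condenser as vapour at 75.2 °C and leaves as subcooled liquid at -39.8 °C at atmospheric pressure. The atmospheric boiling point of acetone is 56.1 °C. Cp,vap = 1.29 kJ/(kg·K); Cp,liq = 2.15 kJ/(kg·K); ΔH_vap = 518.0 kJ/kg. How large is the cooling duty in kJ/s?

Q_c = 567 kJ/s

vapour 75.2→56.1 °C: -24.639 kJ/kg
condensation at 56.1 °C: -518 kJ/kg
liquid 56.1→-39.8 °C: -206.19 kJ/kg
Δh = -24.639 + -518 + -206.19 = -748.82 kJ/kg
Q = ṁ·Δh = 2727 kg/h × -748.82 kJ/kg = -2.042e+06 kJ/h
|Q| = 567.23 kW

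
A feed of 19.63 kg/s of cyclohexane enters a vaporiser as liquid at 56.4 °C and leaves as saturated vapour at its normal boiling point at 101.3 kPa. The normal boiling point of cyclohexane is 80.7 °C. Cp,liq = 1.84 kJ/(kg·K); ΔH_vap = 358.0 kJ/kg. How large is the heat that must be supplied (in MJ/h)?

liquid 56.4→80.7 °C: 44.712 kJ/kg
vaporisation at 80.7 °C: 358 kJ/kg
Δh = 44.712 + 358 = 402.71 kJ/kg
Q = ṁ·Δh = 19.63 kg/s × 402.71 kJ/kg = 7905.2 kJ/s
|Q| = 7905.2 kW = 28459 MJ/h

Q = 28500 MJ/h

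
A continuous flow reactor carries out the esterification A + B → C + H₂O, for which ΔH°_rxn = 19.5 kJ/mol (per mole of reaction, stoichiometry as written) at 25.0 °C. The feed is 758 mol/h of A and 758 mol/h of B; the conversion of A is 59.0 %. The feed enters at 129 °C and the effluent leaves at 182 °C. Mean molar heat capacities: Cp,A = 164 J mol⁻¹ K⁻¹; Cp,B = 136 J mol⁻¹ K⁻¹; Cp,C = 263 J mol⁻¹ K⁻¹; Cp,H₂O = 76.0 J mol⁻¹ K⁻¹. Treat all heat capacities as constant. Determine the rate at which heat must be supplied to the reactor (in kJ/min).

Extent of reaction ξ = 0.590 × 758 = 447.22 mol/h
Reaction term: ξ·ΔH°_rxn = 447.22 × 19.5 = 8720.8 kJ/h
Sensible, feed 129→25 °C: -23650 kJ/h
Outlet flows (mol/h): A 310.78, B 310.78, C 447.22, H₂O 447.22
Sensible, products 25→182 °C: 38440 kJ/h
Q = ΔH = 23511 kJ/h = 6.5309 kW
Heat supplied = 391.86 kJ/min

Q_in = 392 kJ/min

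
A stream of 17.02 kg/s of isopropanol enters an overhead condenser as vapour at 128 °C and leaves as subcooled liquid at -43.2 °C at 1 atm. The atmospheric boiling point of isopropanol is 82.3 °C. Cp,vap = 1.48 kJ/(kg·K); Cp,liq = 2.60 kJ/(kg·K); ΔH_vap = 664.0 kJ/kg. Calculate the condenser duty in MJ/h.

Q_c = 64800 MJ/h

vapour 128→82.3 °C: -67.636 kJ/kg
condensation at 82.3 °C: -664 kJ/kg
liquid 82.3→-43.2 °C: -326.3 kJ/kg
Δh = -67.636 + -664 + -326.3 = -1057.9 kJ/kg
Q = ṁ·Δh = 17.02 kg/s × -1057.9 kJ/kg = -18006 kJ/s
|Q| = 18006 kW = 64822 MJ/h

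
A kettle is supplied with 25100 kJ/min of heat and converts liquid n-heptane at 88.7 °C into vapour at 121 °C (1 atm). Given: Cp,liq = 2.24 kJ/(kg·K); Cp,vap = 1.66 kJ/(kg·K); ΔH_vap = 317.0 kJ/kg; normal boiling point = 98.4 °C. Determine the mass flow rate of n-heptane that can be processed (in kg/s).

ṁ = 1.11 kg/s

Δh = 2.24×(98.4−88.7) + 317.0 + 1.66×(121−98.4) = 376.24 kJ/kg
Q = 25100 kJ/min = 418.33 kJ/s = 418.33 kJ/s
ṁ = Q/Δh = 418.33 / 376.24 = 1.1119 kg/s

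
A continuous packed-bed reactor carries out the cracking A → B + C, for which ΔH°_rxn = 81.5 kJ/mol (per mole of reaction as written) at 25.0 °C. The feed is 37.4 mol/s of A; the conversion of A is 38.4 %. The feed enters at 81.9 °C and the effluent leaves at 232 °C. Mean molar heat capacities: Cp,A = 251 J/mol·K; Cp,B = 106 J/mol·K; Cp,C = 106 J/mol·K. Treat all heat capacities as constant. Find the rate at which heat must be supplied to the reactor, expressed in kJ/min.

Extent of reaction ξ = 0.384 × 37.4 = 14.362 mol/s
Reaction term: ξ·ΔH°_rxn = 14.362 × 81.5 = 1170.5 kJ/s
Sensible, feed 81.9→25 °C: -534.14 kJ/s
Outlet flows (mol/s): A 23.038, B 14.362, C 14.362
Sensible, products 25→232 °C: 1827.3 kJ/s
Q = ΔH = 2463.6 kJ/s = 2463.6 kW
Heat supplied = 147810 kJ/min

Q_in = 148000 kJ/min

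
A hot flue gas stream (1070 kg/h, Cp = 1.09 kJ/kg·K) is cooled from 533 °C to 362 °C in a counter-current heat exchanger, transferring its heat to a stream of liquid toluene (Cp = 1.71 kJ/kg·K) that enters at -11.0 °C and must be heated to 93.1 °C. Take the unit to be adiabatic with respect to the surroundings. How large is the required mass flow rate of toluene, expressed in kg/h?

ṁ_c = 1120 kg/h

Heat released by hot stream: Q = 1070 × 1.09 × (533 − 362) = 199440 kJ/h
Energy balance on cold side (adiabatic exchanger): Q = ṁ_c·Cp_c·(T_c,out − T_c,in)
ṁ_c = 199440 / [1.71 × (93.1 − -11.0)] = 1120.4 kg/h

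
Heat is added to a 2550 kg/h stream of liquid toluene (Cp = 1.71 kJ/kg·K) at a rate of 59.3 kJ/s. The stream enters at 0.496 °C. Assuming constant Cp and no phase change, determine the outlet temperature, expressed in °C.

T_out = 49.5 °C

Q = 59.3 kJ/s = 213480 kJ/h
ΔT = Q/(ṁ·Cp) = 213480/(2550×1.71) = 48.958 K
T_out = 0.496 + 48.958 = 49.454 °C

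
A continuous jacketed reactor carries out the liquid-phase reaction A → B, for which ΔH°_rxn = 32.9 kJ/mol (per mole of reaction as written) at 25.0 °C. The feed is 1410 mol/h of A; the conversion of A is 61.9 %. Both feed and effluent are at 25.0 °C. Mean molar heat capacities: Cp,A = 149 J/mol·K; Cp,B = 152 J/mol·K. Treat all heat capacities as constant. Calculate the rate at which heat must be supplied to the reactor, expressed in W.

Q_in = 7980 W

Extent of reaction ξ = 0.619 × 1410 = 872.79 mol/h
Reaction term: ξ·ΔH°_rxn = 872.79 × 32.9 = 28715 kJ/h
Q = ΔH = 28715 kJ/h = 7.9763 kW
Heat supplied = 7976.3 W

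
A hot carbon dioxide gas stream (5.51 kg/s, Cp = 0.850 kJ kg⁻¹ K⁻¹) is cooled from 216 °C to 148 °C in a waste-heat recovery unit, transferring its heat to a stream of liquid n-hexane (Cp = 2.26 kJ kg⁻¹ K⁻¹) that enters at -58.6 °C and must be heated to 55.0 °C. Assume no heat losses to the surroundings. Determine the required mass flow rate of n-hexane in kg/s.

ṁ_c = 1.24 kg/s

Heat released by hot stream: Q = 5.51 × 0.850 × (216 − 148) = 318.48 kJ/s
Energy balance on cold side (adiabatic exchanger): Q = ṁ_c·Cp_c·(T_c,out − T_c,in)
ṁ_c = 318.48 / [2.26 × (55.0 − -58.6)] = 1.2405 kg/s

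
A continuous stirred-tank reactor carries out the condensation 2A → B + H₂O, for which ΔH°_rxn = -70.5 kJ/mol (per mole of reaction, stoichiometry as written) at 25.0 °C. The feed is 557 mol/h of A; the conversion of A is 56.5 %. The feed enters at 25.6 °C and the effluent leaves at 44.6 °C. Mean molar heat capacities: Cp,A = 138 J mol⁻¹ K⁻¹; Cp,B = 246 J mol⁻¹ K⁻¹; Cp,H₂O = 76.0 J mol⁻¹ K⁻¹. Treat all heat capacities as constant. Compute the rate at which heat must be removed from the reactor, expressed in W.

Q_out = 2640 W

Extent of reaction ξ = 0.565 × 557 / 2 = 157.35 mol/h
Reaction term: ξ·ΔH°_rxn = 157.35 × -70.5 = -11093 kJ/h
Sensible, feed 25.6→25 °C: -46.12 kJ/h
Outlet flows (mol/h): A 242.3, B 157.35, H₂O 157.35
Sensible, products 25→44.6 °C: 1648.4 kJ/h
Q = ΔH = -9491 kJ/h = -2.6364 kW
Heat removed = 2636.4 W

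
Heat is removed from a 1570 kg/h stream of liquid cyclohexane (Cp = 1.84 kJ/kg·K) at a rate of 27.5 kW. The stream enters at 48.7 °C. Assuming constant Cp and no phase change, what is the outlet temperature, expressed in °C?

T_out = 14.4 °C

Q = 27.5 kW = 99000 kJ/h
ΔT = Q/(ṁ·Cp) = 99000/(1570×1.84) = 34.27 K
T_out = 48.7 − 34.27 = 14.43 °C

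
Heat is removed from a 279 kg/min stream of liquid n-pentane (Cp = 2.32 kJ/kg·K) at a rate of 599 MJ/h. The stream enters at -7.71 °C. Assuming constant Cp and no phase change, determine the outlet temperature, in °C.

T_out = -23.1 °C

Q = 599 MJ/h = 9983.3 kJ/min
ΔT = Q/(ṁ·Cp) = 9983.3/(279×2.32) = 15.424 K
T_out = -7.71 − 15.424 = -23.134 °C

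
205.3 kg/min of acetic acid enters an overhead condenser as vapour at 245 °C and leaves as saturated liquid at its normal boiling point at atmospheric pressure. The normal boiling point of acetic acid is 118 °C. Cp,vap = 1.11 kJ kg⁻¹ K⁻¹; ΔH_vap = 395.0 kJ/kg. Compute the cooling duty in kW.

Q_c = 1830 kW

vapour 245→118 °C: -140.97 kJ/kg
condensation at 118 °C: -395 kJ/kg
Δh = -140.97 + -395 = -535.97 kJ/kg
Q = ṁ·Δh = 205.3 kg/min × -535.97 kJ/kg = -110030 kJ/min
|Q| = 1833.9 kW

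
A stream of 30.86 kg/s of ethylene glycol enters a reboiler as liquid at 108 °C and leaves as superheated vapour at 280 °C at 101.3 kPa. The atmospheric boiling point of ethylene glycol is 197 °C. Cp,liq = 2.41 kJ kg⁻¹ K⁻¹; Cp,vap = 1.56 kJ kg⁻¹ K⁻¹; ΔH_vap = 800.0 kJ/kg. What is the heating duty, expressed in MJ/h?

liquid 108→197 °C: 214.49 kJ/kg
vaporisation at 197 °C: 800 kJ/kg
vapour 197→280 °C: 129.48 kJ/kg
Δh = 214.49 + 800 + 129.48 = 1144 kJ/kg
Q = ṁ·Δh = 30.86 kg/s × 1144 kJ/kg = 35303 kJ/s
|Q| = 35303 kW = 127090 MJ/h

Q = 127000 MJ/h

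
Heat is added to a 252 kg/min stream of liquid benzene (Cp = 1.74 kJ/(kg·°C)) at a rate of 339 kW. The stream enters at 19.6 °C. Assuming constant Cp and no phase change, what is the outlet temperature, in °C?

T_out = 66.0 °C

Q = 339 kW = 20340 kJ/min
ΔT = Q/(ṁ·Cp) = 20340/(252×1.74) = 46.388 K
T_out = 19.6 + 46.388 = 65.988 °C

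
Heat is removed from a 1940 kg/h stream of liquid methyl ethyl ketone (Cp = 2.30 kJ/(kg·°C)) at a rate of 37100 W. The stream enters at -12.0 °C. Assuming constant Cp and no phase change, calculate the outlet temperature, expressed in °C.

Q = 37100 W = 133560 kJ/h
ΔT = Q/(ṁ·Cp) = 133560/(1940×2.30) = 29.933 K
T_out = -12.0 − 29.933 = -41.933 °C

T_out = -41.9 °C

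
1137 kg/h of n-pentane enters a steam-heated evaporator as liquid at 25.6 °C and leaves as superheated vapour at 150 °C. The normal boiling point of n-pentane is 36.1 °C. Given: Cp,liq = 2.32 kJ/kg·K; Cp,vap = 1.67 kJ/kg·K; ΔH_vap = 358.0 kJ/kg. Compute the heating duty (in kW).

Q = 181 kW

liquid 25.6→36.1 °C: 24.36 kJ/kg
vaporisation at 36.1 °C: 358 kJ/kg
vapour 36.1→150 °C: 190.21 kJ/kg
Δh = 24.36 + 358 + 190.21 = 572.57 kJ/kg
Q = ṁ·Δh = 1137 kg/h × 572.57 kJ/kg = 651020 kJ/h
|Q| = 180.84 kW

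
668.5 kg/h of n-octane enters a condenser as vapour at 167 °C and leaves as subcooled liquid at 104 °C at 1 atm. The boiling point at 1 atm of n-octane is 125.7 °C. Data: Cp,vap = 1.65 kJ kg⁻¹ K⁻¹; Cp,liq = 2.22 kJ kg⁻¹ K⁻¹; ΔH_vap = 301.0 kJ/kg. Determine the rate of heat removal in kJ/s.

vapour 167→125.7 °C: -68.145 kJ/kg
condensation at 125.7 °C: -301 kJ/kg
liquid 125.7→104 °C: -48.174 kJ/kg
Δh = -68.145 + -301 + -48.174 = -417.32 kJ/kg
Q = ṁ·Δh = 668.5 kg/h × -417.32 kJ/kg = -278980 kJ/h
|Q| = 77.494 kW

Q_c = 77.5 kJ/s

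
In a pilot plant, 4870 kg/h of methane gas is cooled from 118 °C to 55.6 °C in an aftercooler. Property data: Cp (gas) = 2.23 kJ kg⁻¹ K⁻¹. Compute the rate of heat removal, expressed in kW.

Q = ṁ·Cp·ΔT = 4870 × 2.23 × (55.6 − 118) = -677670 kJ/h
Converting: 677670 / 3600 s = 188.24 kW

Q_c = 188 kW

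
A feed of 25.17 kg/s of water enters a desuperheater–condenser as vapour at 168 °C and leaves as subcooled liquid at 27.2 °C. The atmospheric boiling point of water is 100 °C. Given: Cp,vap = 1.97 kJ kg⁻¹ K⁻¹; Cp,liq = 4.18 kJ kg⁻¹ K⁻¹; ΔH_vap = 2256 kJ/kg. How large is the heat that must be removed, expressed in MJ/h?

vapour 168→100 °C: -133.96 kJ/kg
condensation at 100 °C: -2256 kJ/kg
liquid 100→27.2 °C: -304.3 kJ/kg
Δh = -133.96 + -2256 + -304.3 = -2694.3 kJ/kg
Q = ṁ·Δh = 25.17 kg/s × -2694.3 kJ/kg = -67815 kJ/s
|Q| = 67815 kW = 244130 MJ/h

Q_c = 244000 MJ/h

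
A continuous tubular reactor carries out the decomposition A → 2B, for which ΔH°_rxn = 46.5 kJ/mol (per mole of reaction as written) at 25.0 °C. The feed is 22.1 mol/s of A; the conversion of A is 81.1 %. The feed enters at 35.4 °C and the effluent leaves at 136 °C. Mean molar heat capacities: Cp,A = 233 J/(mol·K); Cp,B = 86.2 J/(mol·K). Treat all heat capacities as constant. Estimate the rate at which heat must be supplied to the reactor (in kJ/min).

Extent of reaction ξ = 0.811 × 22.1 = 17.923 mol/s
Reaction term: ξ·ΔH°_rxn = 17.923 × 46.5 = 833.42 kJ/s
Sensible, feed 35.4→25 °C: -53.553 kJ/s
Outlet flows (mol/s): A 4.1769, B 35.846
Sensible, products 25→136 °C: 451.01 kJ/s
Q = ΔH = 1230.9 kJ/s = 1230.9 kW
Heat supplied = 73853 kJ/min

Q_in = 73900 kJ/min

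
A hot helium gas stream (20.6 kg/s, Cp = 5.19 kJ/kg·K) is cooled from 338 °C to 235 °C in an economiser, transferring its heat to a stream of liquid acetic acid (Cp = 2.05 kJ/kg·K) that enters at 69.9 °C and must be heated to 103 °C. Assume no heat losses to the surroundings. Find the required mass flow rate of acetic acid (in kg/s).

ṁ_c = 162 kg/s

Heat released by hot stream: Q = 20.6 × 5.19 × (338 − 235) = 11012 kJ/s
Energy balance on cold side (adiabatic exchanger): Q = ṁ_c·Cp_c·(T_c,out − T_c,in)
ṁ_c = 11012 / [2.05 × (103 − 69.9)] = 162.29 kg/s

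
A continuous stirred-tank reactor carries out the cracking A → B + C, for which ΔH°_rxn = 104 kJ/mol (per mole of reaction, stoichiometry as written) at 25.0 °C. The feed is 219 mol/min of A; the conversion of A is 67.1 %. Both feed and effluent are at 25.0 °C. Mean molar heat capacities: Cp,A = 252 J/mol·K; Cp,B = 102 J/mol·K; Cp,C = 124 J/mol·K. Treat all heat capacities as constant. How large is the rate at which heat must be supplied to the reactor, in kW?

Q_in = 255 kW

Extent of reaction ξ = 0.671 × 219 = 146.95 mol/min
Reaction term: ξ·ΔH°_rxn = 146.95 × 104 = 15283 kJ/min
Q = ΔH = 15283 kJ/min = 254.71 kW
Heat supplied = 254.71 kW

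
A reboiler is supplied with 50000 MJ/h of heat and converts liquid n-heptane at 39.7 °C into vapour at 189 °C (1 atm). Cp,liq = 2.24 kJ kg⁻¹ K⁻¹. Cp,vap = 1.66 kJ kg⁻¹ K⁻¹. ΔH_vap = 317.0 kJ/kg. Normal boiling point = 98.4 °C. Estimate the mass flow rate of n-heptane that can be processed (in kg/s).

ṁ = 23.2 kg/s

Δh = 2.24×(98.4−39.7) + 317.0 + 1.66×(189−98.4) = 598.88 kJ/kg
Q = 50000 MJ/h = 13889 kJ/s = 13889 kJ/s
ṁ = Q/Δh = 13889 / 598.88 = 23.191 kg/s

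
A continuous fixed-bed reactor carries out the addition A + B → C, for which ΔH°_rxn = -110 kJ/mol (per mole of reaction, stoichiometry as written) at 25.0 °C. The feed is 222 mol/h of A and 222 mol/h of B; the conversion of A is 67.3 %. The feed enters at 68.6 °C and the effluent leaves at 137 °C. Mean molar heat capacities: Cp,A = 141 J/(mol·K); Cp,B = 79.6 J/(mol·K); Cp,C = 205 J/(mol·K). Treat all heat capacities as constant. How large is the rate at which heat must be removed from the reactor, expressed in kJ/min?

Extent of reaction ξ = 0.673 × 222 = 149.41 mol/h
Reaction term: ξ·ΔH°_rxn = 149.41 × -110 = -16435 kJ/h
Sensible, feed 68.6→25 °C: -2135.2 kJ/h
Outlet flows (mol/h): A 72.594, B 72.594, C 149.41
Sensible, products 25→137 °C: 5224 kJ/h
Q = ΔH = -13346 kJ/h = -3.7072 kW
Heat removed = 222.43 kJ/min

Q_out = 222 kJ/min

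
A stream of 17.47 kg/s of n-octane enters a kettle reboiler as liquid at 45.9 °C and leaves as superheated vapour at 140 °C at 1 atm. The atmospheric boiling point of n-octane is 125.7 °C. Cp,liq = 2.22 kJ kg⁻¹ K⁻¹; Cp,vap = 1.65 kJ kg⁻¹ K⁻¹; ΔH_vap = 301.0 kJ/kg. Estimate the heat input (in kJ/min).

Q = 526000 kJ/min

liquid 45.9→125.7 °C: 177.16 kJ/kg
vaporisation at 125.7 °C: 301 kJ/kg
vapour 125.7→140 °C: 23.595 kJ/kg
Δh = 177.16 + 301 + 23.595 = 501.75 kJ/kg
Q = ṁ·Δh = 17.47 kg/s × 501.75 kJ/kg = 8765.6 kJ/s
|Q| = 8765.6 kW = 525940 kJ/min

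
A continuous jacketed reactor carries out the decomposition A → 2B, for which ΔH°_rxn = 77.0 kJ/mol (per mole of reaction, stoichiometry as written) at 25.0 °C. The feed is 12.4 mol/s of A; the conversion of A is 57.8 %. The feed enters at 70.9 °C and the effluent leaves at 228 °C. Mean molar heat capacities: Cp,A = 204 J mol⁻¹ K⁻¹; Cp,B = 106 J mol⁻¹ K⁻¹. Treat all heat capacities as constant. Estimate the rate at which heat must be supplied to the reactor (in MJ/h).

Extent of reaction ξ = 0.578 × 12.4 = 7.1672 mol/s
Reaction term: ξ·ΔH°_rxn = 7.1672 × 77.0 = 551.87 kJ/s
Sensible, feed 70.9→25 °C: -116.11 kJ/s
Outlet flows (mol/s): A 5.2328, B 14.334
Sensible, products 25→228 °C: 525.15 kJ/s
Q = ΔH = 960.91 kJ/s = 960.91 kW
Heat supplied = 3459.3 MJ/h

Q_in = 3460 MJ/h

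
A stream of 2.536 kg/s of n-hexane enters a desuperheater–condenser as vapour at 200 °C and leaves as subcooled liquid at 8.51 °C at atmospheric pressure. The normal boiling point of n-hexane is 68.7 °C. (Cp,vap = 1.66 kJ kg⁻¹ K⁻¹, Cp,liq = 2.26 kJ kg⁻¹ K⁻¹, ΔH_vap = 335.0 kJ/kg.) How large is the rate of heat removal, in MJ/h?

Q_c = 6290 MJ/h

vapour 200→68.7 °C: -217.96 kJ/kg
condensation at 68.7 °C: -335 kJ/kg
liquid 68.7→8.51 °C: -136.03 kJ/kg
Δh = -217.96 + -335 + -136.03 = -688.99 kJ/kg
Q = ṁ·Δh = 2.536 kg/s × -688.99 kJ/kg = -1747.3 kJ/s
|Q| = 1747.3 kW = 6290.2 MJ/h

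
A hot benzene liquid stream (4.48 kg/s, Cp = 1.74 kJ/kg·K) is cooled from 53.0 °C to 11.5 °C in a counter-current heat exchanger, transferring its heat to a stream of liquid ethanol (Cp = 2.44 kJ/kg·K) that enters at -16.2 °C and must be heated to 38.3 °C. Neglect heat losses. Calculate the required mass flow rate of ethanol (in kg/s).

Heat released by hot stream: Q = 4.48 × 1.74 × (53.0 − 11.5) = 323.5 kJ/s
Energy balance on cold side (adiabatic exchanger): Q = ṁ_c·Cp_c·(T_c,out − T_c,in)
ṁ_c = 323.5 / [2.44 × (38.3 − -16.2)] = 2.4327 kg/s

ṁ_c = 2.43 kg/s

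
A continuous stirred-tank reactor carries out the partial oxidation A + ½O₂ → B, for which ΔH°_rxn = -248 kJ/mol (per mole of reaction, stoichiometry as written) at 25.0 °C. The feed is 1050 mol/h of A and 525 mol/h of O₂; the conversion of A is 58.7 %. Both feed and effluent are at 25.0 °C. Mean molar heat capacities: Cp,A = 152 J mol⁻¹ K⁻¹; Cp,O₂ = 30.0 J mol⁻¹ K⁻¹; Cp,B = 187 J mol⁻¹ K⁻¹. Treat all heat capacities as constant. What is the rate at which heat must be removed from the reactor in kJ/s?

Extent of reaction ξ = 0.587 × 1050 = 616.35 mol/h
Reaction term: ξ·ΔH°_rxn = 616.35 × -248 = -152850 kJ/h
Q = ΔH = -152850 kJ/h = -42.46 kW
Heat removed = 42.46 kJ/s

Q_out = 42.5 kJ/s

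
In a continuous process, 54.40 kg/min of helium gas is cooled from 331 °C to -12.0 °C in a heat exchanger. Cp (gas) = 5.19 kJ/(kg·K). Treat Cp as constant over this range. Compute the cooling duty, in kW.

Q_c = 1610 kW

Q = ṁ·Cp·ΔT = 54.40 × 5.19 × (-12.0 − 331) = -96841 kJ/min
Converting: 96841 / 60 s = 1614 kW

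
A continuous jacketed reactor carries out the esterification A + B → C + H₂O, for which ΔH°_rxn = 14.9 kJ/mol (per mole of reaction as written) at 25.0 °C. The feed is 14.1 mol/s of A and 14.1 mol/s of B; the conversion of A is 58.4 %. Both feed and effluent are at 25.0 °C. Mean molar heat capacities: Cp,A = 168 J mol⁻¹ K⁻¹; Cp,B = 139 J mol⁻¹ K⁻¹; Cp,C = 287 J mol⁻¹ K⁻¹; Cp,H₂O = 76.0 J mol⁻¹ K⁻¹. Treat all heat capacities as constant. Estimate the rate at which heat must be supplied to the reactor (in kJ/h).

Q_in = 442000 kJ/h

Extent of reaction ξ = 0.584 × 14.1 = 8.2344 mol/s
Reaction term: ξ·ΔH°_rxn = 8.2344 × 14.9 = 122.69 kJ/s
Q = ΔH = 122.69 kJ/s = 122.69 kW
Heat supplied = 441690 kJ/h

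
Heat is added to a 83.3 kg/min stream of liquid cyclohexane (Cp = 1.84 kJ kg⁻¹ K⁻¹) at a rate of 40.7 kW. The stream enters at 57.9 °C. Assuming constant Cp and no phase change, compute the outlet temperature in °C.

T_out = 73.8 °C

Q = 40.7 kW = 2442 kJ/min
ΔT = Q/(ṁ·Cp) = 2442/(83.3×1.84) = 15.932 K
T_out = 57.9 + 15.932 = 73.832 °C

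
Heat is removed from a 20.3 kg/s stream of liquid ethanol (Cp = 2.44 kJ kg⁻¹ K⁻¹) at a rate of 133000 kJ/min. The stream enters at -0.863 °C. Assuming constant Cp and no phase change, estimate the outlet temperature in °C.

T_out = -45.6 °C

Q = 133000 kJ/min = 2216.7 kJ/s
ΔT = Q/(ṁ·Cp) = 2216.7/(20.3×2.44) = 44.752 K
T_out = -0.863 − 44.752 = -45.615 °C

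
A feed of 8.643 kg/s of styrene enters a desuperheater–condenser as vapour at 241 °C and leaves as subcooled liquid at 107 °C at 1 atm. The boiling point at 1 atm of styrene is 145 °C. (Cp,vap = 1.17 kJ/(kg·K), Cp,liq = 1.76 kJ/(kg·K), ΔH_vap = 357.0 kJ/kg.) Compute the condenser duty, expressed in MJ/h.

Q_c = 16700 MJ/h

vapour 241→145 °C: -112.32 kJ/kg
condensation at 145 °C: -357 kJ/kg
liquid 145→107 °C: -66.88 kJ/kg
Δh = -112.32 + -357 + -66.88 = -536.2 kJ/kg
Q = ṁ·Δh = 8.643 kg/s × -536.2 kJ/kg = -4634.4 kJ/s
|Q| = 4634.4 kW = 16684 MJ/h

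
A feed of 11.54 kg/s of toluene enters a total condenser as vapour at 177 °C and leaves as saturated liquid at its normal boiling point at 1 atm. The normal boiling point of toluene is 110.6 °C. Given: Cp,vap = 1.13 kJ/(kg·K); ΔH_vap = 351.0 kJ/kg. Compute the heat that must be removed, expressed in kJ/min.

Q_c = 295000 kJ/min

vapour 177→110.6 °C: -75.032 kJ/kg
condensation at 110.6 °C: -351 kJ/kg
Δh = -75.032 + -351 = -426.03 kJ/kg
Q = ṁ·Δh = 11.54 kg/s × -426.03 kJ/kg = -4916.4 kJ/s
|Q| = 4916.4 kW = 294980 kJ/min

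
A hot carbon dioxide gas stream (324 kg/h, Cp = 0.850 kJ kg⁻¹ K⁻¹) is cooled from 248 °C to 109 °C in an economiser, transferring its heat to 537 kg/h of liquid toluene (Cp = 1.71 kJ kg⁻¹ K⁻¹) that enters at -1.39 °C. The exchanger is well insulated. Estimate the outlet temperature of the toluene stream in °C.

Heat released by hot stream: Q = 324 × 0.850 × (248 − 109) = 38281 kJ/h
Energy balance on cold side (adiabatic exchanger): Q = ṁ_c·Cp_c·(T_c,out − T_c,in)
T_c,out = -1.39 + 38281/(537 × 1.71) = 40.298 °C

T_c,out = 40.3 °C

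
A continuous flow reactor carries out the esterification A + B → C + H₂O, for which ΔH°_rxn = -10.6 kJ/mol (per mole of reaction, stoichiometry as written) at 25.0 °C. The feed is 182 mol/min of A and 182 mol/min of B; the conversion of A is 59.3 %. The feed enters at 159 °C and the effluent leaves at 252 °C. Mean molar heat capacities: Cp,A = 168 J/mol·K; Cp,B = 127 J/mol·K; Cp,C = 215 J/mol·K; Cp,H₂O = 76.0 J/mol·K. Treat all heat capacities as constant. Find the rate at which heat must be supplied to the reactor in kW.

Q_in = 62.5 kW

Extent of reaction ξ = 0.593 × 182 = 107.93 mol/min
Reaction term: ξ·ΔH°_rxn = 107.93 × -10.6 = -1144 kJ/min
Sensible, feed 159→25 °C: -7194.5 kJ/min
Outlet flows (mol/min): A 74.074, B 74.074, C 107.93, H₂O 107.93
Sensible, products 25→252 °C: 12090 kJ/min
Q = ΔH = 3751.2 kJ/min = 62.519 kW
Heat supplied = 62.519 kW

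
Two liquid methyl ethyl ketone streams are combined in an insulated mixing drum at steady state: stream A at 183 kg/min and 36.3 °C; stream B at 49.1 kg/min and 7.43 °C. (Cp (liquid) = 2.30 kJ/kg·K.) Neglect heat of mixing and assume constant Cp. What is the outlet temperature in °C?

No heat crosses the boundary, so H_out = H_in.
Σ ṁᵢCp,ᵢTᵢ = 183×2.30×36.3 + 49.1×2.30×7.43 = 16118
Σ ṁᵢCp,ᵢ = 183×2.30 + 49.1×2.30 = 533.83
T_out = 16118 / 533.83 = 30.193 °C

T_out = 30.2 °C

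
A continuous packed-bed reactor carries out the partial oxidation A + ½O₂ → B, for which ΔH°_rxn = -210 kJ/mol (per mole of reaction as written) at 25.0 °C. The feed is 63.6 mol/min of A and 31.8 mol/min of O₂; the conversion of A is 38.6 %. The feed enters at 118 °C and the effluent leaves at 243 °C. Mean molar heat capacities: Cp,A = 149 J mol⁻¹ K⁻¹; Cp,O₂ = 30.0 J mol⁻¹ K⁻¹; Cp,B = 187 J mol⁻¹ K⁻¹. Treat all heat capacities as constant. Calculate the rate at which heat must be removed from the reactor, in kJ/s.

Q_out = 62.1 kJ/s

Extent of reaction ξ = 0.386 × 63.6 = 24.55 mol/min
Reaction term: ξ·ΔH°_rxn = 24.55 × -210 = -5155.4 kJ/min
Sensible, feed 118→25 °C: -970.03 kJ/min
Outlet flows (mol/min): A 39.05, O₂ 19.525, B 24.55
Sensible, products 25→243 °C: 2396.9 kJ/min
Q = ΔH = -3728.5 kJ/min = -62.142 kW
Heat removed = 62.142 kJ/s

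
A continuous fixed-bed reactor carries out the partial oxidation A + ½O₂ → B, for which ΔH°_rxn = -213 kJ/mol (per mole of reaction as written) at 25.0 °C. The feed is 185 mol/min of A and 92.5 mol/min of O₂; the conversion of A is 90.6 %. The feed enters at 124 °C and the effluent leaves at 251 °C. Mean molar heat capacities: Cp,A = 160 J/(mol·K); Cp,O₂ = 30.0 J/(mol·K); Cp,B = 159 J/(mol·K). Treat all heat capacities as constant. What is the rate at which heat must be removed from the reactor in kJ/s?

Q_out = 537 kJ/s

Extent of reaction ξ = 0.906 × 185 = 167.61 mol/min
Reaction term: ξ·ΔH°_rxn = 167.61 × -213 = -35701 kJ/min
Sensible, feed 124→25 °C: -3205.1 kJ/min
Outlet flows (mol/min): A 17.39, O₂ 8.695, B 167.61
Sensible, products 25→251 °C: 6710.7 kJ/min
Q = ΔH = -32195 kJ/min = -536.59 kW
Heat removed = 536.59 kJ/s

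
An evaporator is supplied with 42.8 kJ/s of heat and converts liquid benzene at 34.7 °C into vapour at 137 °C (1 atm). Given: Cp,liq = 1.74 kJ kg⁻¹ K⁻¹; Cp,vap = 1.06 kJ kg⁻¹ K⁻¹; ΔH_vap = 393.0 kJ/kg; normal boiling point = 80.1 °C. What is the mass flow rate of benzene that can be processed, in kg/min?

Δh = 1.74×(80.1−34.7) + 393.0 + 1.06×(137−80.1) = 532.31 kJ/kg
Q = 42.8 kJ/s = 42.8 kJ/s = 2568 kJ/min
ṁ = Q/Δh = 2568 / 532.31 = 4.8243 kg/min

ṁ = 4.82 kg/min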